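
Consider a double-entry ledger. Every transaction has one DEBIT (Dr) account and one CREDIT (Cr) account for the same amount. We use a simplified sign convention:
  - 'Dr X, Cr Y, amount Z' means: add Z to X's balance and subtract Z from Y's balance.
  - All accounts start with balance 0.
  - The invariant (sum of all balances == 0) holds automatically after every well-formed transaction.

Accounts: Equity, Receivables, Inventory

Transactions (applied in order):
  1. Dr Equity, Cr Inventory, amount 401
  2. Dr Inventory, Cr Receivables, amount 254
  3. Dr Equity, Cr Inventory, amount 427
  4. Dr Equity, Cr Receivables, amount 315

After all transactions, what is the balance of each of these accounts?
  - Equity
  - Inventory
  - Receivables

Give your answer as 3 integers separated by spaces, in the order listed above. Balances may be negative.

After txn 1 (Dr Equity, Cr Inventory, amount 401): Equity=401 Inventory=-401
After txn 2 (Dr Inventory, Cr Receivables, amount 254): Equity=401 Inventory=-147 Receivables=-254
After txn 3 (Dr Equity, Cr Inventory, amount 427): Equity=828 Inventory=-574 Receivables=-254
After txn 4 (Dr Equity, Cr Receivables, amount 315): Equity=1143 Inventory=-574 Receivables=-569

Answer: 1143 -574 -569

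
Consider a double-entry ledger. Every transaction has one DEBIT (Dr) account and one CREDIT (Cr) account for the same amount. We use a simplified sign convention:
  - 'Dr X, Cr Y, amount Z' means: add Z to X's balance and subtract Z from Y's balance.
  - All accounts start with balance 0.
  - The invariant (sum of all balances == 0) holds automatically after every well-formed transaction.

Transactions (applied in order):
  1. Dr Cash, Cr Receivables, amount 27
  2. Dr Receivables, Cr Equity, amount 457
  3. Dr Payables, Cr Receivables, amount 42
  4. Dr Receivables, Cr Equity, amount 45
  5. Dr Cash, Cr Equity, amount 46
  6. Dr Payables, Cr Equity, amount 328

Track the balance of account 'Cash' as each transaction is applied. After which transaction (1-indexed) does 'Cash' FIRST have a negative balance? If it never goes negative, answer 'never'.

Answer: never

Derivation:
After txn 1: Cash=27
After txn 2: Cash=27
After txn 3: Cash=27
After txn 4: Cash=27
After txn 5: Cash=73
After txn 6: Cash=73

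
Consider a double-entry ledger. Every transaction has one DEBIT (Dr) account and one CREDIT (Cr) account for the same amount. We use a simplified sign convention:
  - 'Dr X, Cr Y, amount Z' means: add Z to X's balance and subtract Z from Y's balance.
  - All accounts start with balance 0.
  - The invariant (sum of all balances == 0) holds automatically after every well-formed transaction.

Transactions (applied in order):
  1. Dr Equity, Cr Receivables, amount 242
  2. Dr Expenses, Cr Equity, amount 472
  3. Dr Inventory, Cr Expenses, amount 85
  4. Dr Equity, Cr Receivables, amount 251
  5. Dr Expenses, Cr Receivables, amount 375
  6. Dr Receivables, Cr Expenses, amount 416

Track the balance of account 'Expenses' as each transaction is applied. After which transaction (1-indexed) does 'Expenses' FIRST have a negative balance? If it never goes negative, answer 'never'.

Answer: never

Derivation:
After txn 1: Expenses=0
After txn 2: Expenses=472
After txn 3: Expenses=387
After txn 4: Expenses=387
After txn 5: Expenses=762
After txn 6: Expenses=346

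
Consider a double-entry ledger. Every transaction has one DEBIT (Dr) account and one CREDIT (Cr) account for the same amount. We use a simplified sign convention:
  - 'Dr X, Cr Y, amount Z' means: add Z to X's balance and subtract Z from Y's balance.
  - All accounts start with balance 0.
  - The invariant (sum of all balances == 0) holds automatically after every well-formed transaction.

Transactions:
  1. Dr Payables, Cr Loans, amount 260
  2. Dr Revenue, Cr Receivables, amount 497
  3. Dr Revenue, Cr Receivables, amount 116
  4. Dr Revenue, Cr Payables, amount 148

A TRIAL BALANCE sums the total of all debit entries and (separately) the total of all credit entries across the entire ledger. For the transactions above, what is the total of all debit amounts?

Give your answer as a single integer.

Answer: 1021

Derivation:
Txn 1: debit+=260
Txn 2: debit+=497
Txn 3: debit+=116
Txn 4: debit+=148
Total debits = 1021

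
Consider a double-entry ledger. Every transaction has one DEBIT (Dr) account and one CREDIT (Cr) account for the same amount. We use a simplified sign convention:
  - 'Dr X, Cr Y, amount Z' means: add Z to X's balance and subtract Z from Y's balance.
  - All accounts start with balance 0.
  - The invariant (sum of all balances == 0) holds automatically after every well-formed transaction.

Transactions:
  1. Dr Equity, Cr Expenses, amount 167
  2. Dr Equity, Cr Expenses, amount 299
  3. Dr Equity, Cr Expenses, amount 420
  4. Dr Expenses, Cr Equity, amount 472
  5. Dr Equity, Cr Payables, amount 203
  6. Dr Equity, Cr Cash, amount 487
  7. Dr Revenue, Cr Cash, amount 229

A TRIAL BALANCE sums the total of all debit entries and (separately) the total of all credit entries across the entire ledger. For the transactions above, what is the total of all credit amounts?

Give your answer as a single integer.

Txn 1: credit+=167
Txn 2: credit+=299
Txn 3: credit+=420
Txn 4: credit+=472
Txn 5: credit+=203
Txn 6: credit+=487
Txn 7: credit+=229
Total credits = 2277

Answer: 2277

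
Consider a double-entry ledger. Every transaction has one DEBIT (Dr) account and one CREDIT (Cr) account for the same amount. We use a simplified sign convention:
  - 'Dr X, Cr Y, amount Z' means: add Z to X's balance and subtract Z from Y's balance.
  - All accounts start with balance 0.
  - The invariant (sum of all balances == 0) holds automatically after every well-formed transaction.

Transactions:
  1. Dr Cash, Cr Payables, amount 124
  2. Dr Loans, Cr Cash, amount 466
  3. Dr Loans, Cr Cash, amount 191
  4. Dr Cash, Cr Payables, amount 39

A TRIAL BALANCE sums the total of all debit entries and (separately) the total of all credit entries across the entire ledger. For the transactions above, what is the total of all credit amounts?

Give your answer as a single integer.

Txn 1: credit+=124
Txn 2: credit+=466
Txn 3: credit+=191
Txn 4: credit+=39
Total credits = 820

Answer: 820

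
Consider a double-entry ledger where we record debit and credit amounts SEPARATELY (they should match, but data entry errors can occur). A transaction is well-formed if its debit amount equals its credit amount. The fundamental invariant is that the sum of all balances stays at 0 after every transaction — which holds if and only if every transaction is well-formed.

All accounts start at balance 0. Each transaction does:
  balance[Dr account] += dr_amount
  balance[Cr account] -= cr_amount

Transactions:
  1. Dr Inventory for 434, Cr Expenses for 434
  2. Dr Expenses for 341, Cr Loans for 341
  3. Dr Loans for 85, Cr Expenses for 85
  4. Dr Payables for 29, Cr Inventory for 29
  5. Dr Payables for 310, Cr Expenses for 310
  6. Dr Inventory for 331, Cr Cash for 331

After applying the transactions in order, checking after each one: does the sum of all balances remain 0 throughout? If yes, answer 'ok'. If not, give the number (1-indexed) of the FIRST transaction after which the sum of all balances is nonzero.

Answer: ok

Derivation:
After txn 1: dr=434 cr=434 sum_balances=0
After txn 2: dr=341 cr=341 sum_balances=0
After txn 3: dr=85 cr=85 sum_balances=0
After txn 4: dr=29 cr=29 sum_balances=0
After txn 5: dr=310 cr=310 sum_balances=0
After txn 6: dr=331 cr=331 sum_balances=0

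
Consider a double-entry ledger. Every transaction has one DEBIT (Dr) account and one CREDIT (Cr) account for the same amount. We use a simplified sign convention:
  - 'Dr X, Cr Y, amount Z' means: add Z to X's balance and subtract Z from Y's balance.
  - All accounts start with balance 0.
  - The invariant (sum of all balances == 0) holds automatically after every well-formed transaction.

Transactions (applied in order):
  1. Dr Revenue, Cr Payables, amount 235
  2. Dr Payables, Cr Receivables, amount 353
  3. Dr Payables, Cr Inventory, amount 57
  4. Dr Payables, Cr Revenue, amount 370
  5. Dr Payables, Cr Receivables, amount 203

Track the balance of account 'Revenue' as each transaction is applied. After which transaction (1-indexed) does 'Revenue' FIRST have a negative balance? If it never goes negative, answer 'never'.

Answer: 4

Derivation:
After txn 1: Revenue=235
After txn 2: Revenue=235
After txn 3: Revenue=235
After txn 4: Revenue=-135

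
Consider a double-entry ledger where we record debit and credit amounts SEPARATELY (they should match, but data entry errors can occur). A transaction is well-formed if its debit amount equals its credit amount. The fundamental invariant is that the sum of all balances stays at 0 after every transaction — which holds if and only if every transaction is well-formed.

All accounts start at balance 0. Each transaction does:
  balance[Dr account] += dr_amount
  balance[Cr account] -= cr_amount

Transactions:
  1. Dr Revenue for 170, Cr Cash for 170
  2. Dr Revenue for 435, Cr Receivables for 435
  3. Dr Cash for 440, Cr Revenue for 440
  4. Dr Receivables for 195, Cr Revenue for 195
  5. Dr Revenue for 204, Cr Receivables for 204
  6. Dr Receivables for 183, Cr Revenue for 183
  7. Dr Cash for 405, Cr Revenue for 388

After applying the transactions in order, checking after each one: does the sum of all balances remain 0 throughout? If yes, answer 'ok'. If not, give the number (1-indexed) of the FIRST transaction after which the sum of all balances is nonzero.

After txn 1: dr=170 cr=170 sum_balances=0
After txn 2: dr=435 cr=435 sum_balances=0
After txn 3: dr=440 cr=440 sum_balances=0
After txn 4: dr=195 cr=195 sum_balances=0
After txn 5: dr=204 cr=204 sum_balances=0
After txn 6: dr=183 cr=183 sum_balances=0
After txn 7: dr=405 cr=388 sum_balances=17

Answer: 7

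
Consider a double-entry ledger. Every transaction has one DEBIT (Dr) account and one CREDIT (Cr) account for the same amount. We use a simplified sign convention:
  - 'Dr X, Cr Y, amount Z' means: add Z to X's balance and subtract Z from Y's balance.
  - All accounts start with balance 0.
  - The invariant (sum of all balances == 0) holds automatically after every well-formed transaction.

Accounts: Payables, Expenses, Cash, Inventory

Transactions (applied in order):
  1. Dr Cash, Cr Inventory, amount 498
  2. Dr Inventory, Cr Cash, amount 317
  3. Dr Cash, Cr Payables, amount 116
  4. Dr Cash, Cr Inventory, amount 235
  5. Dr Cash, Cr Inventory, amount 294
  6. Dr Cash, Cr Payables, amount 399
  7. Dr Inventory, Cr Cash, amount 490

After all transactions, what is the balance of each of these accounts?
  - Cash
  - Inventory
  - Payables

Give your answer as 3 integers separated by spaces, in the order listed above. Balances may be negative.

After txn 1 (Dr Cash, Cr Inventory, amount 498): Cash=498 Inventory=-498
After txn 2 (Dr Inventory, Cr Cash, amount 317): Cash=181 Inventory=-181
After txn 3 (Dr Cash, Cr Payables, amount 116): Cash=297 Inventory=-181 Payables=-116
After txn 4 (Dr Cash, Cr Inventory, amount 235): Cash=532 Inventory=-416 Payables=-116
After txn 5 (Dr Cash, Cr Inventory, amount 294): Cash=826 Inventory=-710 Payables=-116
After txn 6 (Dr Cash, Cr Payables, amount 399): Cash=1225 Inventory=-710 Payables=-515
After txn 7 (Dr Inventory, Cr Cash, amount 490): Cash=735 Inventory=-220 Payables=-515

Answer: 735 -220 -515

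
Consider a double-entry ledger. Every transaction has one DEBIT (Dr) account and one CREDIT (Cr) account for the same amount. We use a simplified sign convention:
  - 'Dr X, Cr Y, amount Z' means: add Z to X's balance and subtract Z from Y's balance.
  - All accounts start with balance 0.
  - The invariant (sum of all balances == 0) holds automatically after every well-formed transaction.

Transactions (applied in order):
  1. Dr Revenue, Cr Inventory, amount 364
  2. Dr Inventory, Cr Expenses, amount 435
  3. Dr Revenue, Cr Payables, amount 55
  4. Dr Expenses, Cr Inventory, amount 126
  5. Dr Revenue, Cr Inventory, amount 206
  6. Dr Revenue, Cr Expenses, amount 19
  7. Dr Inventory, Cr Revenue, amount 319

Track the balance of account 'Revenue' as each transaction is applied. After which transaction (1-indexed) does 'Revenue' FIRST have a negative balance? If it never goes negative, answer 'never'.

After txn 1: Revenue=364
After txn 2: Revenue=364
After txn 3: Revenue=419
After txn 4: Revenue=419
After txn 5: Revenue=625
After txn 6: Revenue=644
After txn 7: Revenue=325

Answer: never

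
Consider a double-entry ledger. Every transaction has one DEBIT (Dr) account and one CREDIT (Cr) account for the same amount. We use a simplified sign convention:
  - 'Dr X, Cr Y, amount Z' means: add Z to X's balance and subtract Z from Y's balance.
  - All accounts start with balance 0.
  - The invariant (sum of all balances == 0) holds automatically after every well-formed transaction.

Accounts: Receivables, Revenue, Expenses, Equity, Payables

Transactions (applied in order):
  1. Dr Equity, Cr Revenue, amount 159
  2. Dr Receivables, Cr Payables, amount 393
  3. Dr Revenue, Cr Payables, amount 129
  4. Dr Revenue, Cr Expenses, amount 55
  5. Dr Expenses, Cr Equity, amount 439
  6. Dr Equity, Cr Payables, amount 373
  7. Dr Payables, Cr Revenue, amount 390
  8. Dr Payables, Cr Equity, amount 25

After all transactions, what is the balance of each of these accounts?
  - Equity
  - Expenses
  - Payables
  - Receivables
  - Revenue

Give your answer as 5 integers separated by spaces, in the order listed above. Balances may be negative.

After txn 1 (Dr Equity, Cr Revenue, amount 159): Equity=159 Revenue=-159
After txn 2 (Dr Receivables, Cr Payables, amount 393): Equity=159 Payables=-393 Receivables=393 Revenue=-159
After txn 3 (Dr Revenue, Cr Payables, amount 129): Equity=159 Payables=-522 Receivables=393 Revenue=-30
After txn 4 (Dr Revenue, Cr Expenses, amount 55): Equity=159 Expenses=-55 Payables=-522 Receivables=393 Revenue=25
After txn 5 (Dr Expenses, Cr Equity, amount 439): Equity=-280 Expenses=384 Payables=-522 Receivables=393 Revenue=25
After txn 6 (Dr Equity, Cr Payables, amount 373): Equity=93 Expenses=384 Payables=-895 Receivables=393 Revenue=25
After txn 7 (Dr Payables, Cr Revenue, amount 390): Equity=93 Expenses=384 Payables=-505 Receivables=393 Revenue=-365
After txn 8 (Dr Payables, Cr Equity, amount 25): Equity=68 Expenses=384 Payables=-480 Receivables=393 Revenue=-365

Answer: 68 384 -480 393 -365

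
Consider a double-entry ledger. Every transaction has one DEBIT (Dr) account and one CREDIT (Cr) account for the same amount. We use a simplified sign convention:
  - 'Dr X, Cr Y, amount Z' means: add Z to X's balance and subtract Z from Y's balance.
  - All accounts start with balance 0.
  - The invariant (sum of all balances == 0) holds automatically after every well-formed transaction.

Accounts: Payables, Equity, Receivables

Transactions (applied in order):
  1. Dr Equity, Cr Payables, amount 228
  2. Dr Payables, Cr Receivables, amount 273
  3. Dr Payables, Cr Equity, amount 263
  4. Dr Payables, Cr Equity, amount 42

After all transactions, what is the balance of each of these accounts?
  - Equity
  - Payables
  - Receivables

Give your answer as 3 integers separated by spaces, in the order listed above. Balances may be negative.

Answer: -77 350 -273

Derivation:
After txn 1 (Dr Equity, Cr Payables, amount 228): Equity=228 Payables=-228
After txn 2 (Dr Payables, Cr Receivables, amount 273): Equity=228 Payables=45 Receivables=-273
After txn 3 (Dr Payables, Cr Equity, amount 263): Equity=-35 Payables=308 Receivables=-273
After txn 4 (Dr Payables, Cr Equity, amount 42): Equity=-77 Payables=350 Receivables=-273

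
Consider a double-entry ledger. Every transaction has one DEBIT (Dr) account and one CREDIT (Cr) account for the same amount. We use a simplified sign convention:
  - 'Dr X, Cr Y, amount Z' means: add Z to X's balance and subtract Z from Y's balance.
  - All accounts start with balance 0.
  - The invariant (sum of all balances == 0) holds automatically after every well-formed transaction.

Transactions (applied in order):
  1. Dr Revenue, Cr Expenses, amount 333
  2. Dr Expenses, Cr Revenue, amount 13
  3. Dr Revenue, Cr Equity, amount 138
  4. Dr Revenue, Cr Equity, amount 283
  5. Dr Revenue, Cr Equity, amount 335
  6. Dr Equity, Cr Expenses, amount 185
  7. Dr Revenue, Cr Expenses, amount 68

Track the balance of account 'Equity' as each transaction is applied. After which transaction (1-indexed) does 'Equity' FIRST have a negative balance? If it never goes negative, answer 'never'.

Answer: 3

Derivation:
After txn 1: Equity=0
After txn 2: Equity=0
After txn 3: Equity=-138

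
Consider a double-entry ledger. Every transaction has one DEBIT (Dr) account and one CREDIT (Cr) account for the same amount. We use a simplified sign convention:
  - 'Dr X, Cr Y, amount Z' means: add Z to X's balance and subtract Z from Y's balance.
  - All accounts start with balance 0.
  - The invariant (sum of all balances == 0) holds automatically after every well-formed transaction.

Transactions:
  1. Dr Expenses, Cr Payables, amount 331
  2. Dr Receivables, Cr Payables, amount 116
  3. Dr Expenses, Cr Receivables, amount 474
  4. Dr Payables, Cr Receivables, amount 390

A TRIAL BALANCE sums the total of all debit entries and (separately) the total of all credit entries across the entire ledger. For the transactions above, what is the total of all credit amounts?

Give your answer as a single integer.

Answer: 1311

Derivation:
Txn 1: credit+=331
Txn 2: credit+=116
Txn 3: credit+=474
Txn 4: credit+=390
Total credits = 1311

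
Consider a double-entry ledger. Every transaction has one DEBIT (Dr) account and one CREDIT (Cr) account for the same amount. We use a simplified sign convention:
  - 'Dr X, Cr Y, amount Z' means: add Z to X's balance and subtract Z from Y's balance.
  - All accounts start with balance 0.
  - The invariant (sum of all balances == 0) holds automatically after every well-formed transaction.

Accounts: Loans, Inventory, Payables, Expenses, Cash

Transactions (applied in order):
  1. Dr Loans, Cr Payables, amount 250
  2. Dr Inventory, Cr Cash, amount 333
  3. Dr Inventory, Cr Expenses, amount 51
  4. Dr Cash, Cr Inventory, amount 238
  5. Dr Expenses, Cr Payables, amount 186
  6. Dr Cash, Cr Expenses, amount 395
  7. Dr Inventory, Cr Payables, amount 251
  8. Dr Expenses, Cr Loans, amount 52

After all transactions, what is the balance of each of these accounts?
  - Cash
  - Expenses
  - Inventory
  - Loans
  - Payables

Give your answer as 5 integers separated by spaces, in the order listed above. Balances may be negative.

Answer: 300 -208 397 198 -687

Derivation:
After txn 1 (Dr Loans, Cr Payables, amount 250): Loans=250 Payables=-250
After txn 2 (Dr Inventory, Cr Cash, amount 333): Cash=-333 Inventory=333 Loans=250 Payables=-250
After txn 3 (Dr Inventory, Cr Expenses, amount 51): Cash=-333 Expenses=-51 Inventory=384 Loans=250 Payables=-250
After txn 4 (Dr Cash, Cr Inventory, amount 238): Cash=-95 Expenses=-51 Inventory=146 Loans=250 Payables=-250
After txn 5 (Dr Expenses, Cr Payables, amount 186): Cash=-95 Expenses=135 Inventory=146 Loans=250 Payables=-436
After txn 6 (Dr Cash, Cr Expenses, amount 395): Cash=300 Expenses=-260 Inventory=146 Loans=250 Payables=-436
After txn 7 (Dr Inventory, Cr Payables, amount 251): Cash=300 Expenses=-260 Inventory=397 Loans=250 Payables=-687
After txn 8 (Dr Expenses, Cr Loans, amount 52): Cash=300 Expenses=-208 Inventory=397 Loans=198 Payables=-687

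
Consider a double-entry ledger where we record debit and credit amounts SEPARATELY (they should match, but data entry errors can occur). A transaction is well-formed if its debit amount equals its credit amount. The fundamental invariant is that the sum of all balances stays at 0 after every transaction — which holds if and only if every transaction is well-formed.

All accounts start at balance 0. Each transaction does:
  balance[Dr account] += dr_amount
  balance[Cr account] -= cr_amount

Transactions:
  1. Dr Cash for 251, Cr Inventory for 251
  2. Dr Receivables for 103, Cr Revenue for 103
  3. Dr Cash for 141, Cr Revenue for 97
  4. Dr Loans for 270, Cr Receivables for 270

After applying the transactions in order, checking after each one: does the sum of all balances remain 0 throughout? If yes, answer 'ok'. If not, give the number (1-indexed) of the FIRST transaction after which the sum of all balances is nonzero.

After txn 1: dr=251 cr=251 sum_balances=0
After txn 2: dr=103 cr=103 sum_balances=0
After txn 3: dr=141 cr=97 sum_balances=44
After txn 4: dr=270 cr=270 sum_balances=44

Answer: 3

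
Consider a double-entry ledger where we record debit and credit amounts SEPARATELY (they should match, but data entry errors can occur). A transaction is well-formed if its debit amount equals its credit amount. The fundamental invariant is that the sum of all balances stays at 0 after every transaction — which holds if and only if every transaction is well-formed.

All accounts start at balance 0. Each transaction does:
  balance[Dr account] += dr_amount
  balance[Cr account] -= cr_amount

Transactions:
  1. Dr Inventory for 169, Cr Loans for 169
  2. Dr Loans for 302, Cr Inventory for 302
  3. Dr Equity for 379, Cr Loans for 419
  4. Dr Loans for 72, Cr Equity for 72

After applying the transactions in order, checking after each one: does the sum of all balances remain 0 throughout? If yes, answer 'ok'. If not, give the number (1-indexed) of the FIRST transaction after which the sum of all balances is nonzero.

After txn 1: dr=169 cr=169 sum_balances=0
After txn 2: dr=302 cr=302 sum_balances=0
After txn 3: dr=379 cr=419 sum_balances=-40
After txn 4: dr=72 cr=72 sum_balances=-40

Answer: 3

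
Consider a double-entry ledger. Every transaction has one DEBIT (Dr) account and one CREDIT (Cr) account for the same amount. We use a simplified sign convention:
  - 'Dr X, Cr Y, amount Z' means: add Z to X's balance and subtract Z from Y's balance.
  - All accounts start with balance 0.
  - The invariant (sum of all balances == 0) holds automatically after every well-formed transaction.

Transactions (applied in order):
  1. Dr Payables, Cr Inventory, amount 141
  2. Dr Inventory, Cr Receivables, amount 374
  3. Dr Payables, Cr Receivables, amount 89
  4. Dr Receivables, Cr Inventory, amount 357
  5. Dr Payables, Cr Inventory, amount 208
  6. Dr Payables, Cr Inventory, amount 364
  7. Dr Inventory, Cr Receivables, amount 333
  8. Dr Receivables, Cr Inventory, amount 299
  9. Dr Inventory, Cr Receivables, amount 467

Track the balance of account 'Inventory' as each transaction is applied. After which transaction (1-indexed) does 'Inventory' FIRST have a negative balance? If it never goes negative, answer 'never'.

After txn 1: Inventory=-141

Answer: 1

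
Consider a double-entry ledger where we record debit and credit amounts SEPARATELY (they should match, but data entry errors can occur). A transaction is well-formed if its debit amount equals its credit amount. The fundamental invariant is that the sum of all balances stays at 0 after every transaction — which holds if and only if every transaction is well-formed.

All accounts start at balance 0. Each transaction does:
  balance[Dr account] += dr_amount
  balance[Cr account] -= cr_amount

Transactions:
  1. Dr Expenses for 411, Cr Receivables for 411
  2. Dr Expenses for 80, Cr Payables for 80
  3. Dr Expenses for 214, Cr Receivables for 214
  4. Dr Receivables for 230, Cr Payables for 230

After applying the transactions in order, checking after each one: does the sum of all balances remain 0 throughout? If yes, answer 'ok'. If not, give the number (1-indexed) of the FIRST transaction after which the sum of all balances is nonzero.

Answer: ok

Derivation:
After txn 1: dr=411 cr=411 sum_balances=0
After txn 2: dr=80 cr=80 sum_balances=0
After txn 3: dr=214 cr=214 sum_balances=0
After txn 4: dr=230 cr=230 sum_balances=0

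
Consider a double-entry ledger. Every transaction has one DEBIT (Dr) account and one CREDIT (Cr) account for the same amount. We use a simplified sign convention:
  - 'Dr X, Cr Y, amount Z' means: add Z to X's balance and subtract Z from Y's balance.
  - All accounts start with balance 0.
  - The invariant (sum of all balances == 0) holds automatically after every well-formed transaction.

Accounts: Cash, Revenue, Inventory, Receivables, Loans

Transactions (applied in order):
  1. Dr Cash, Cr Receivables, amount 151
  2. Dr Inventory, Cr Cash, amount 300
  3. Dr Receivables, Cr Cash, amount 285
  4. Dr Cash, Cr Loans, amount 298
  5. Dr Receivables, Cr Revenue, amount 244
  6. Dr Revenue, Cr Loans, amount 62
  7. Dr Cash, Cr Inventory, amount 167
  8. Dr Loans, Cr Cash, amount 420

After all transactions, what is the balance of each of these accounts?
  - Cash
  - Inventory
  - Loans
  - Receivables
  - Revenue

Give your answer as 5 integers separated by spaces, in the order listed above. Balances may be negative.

After txn 1 (Dr Cash, Cr Receivables, amount 151): Cash=151 Receivables=-151
After txn 2 (Dr Inventory, Cr Cash, amount 300): Cash=-149 Inventory=300 Receivables=-151
After txn 3 (Dr Receivables, Cr Cash, amount 285): Cash=-434 Inventory=300 Receivables=134
After txn 4 (Dr Cash, Cr Loans, amount 298): Cash=-136 Inventory=300 Loans=-298 Receivables=134
After txn 5 (Dr Receivables, Cr Revenue, amount 244): Cash=-136 Inventory=300 Loans=-298 Receivables=378 Revenue=-244
After txn 6 (Dr Revenue, Cr Loans, amount 62): Cash=-136 Inventory=300 Loans=-360 Receivables=378 Revenue=-182
After txn 7 (Dr Cash, Cr Inventory, amount 167): Cash=31 Inventory=133 Loans=-360 Receivables=378 Revenue=-182
After txn 8 (Dr Loans, Cr Cash, amount 420): Cash=-389 Inventory=133 Loans=60 Receivables=378 Revenue=-182

Answer: -389 133 60 378 -182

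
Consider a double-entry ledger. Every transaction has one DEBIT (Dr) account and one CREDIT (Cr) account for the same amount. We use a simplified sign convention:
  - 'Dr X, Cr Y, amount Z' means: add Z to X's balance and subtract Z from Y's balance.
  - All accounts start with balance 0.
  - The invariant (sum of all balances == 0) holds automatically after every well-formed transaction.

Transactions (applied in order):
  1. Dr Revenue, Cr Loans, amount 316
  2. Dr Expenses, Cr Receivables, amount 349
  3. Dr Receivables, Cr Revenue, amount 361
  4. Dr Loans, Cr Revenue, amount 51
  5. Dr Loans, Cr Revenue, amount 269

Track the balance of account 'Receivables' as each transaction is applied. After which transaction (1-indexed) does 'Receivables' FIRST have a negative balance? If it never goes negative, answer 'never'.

Answer: 2

Derivation:
After txn 1: Receivables=0
After txn 2: Receivables=-349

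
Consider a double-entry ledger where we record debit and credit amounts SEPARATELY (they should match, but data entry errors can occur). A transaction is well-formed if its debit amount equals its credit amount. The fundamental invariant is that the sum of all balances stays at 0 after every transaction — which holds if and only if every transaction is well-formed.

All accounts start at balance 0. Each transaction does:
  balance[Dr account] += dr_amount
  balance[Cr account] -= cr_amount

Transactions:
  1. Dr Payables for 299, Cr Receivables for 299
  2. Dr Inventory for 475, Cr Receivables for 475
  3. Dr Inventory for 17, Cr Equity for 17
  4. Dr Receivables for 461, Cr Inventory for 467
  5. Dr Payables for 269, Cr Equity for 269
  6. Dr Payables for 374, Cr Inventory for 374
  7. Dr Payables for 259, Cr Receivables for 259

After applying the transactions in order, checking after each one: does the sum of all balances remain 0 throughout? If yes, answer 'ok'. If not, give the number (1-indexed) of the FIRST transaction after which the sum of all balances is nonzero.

After txn 1: dr=299 cr=299 sum_balances=0
After txn 2: dr=475 cr=475 sum_balances=0
After txn 3: dr=17 cr=17 sum_balances=0
After txn 4: dr=461 cr=467 sum_balances=-6
After txn 5: dr=269 cr=269 sum_balances=-6
After txn 6: dr=374 cr=374 sum_balances=-6
After txn 7: dr=259 cr=259 sum_balances=-6

Answer: 4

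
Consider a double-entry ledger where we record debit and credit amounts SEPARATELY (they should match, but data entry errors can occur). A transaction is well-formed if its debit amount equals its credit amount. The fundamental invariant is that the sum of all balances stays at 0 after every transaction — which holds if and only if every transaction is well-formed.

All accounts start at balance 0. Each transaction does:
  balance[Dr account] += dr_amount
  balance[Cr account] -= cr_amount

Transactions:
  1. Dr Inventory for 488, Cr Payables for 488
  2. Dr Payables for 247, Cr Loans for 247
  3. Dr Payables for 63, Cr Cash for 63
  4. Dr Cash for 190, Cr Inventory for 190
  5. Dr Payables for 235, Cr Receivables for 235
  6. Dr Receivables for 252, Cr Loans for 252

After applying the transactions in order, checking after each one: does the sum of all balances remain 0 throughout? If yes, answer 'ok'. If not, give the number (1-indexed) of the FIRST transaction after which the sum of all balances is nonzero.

Answer: ok

Derivation:
After txn 1: dr=488 cr=488 sum_balances=0
After txn 2: dr=247 cr=247 sum_balances=0
After txn 3: dr=63 cr=63 sum_balances=0
After txn 4: dr=190 cr=190 sum_balances=0
After txn 5: dr=235 cr=235 sum_balances=0
After txn 6: dr=252 cr=252 sum_balances=0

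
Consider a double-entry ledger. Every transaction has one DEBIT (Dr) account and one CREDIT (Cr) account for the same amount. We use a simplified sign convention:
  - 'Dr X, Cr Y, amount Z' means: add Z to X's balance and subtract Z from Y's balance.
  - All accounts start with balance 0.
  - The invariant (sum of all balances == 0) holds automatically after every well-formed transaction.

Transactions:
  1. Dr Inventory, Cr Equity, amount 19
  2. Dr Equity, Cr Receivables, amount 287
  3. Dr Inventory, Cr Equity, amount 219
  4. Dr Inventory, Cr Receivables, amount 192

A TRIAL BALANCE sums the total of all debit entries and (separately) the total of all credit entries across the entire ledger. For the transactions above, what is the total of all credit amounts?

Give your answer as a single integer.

Answer: 717

Derivation:
Txn 1: credit+=19
Txn 2: credit+=287
Txn 3: credit+=219
Txn 4: credit+=192
Total credits = 717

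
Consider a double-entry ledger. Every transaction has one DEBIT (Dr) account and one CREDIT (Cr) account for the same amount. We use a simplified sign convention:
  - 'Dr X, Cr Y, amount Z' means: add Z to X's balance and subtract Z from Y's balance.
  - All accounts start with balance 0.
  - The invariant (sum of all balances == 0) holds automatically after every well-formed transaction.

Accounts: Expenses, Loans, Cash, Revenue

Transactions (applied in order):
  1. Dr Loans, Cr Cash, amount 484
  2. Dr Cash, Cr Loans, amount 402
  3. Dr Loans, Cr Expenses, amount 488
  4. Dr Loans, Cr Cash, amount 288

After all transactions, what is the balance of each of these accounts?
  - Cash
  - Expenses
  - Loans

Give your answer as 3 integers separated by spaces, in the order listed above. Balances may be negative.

After txn 1 (Dr Loans, Cr Cash, amount 484): Cash=-484 Loans=484
After txn 2 (Dr Cash, Cr Loans, amount 402): Cash=-82 Loans=82
After txn 3 (Dr Loans, Cr Expenses, amount 488): Cash=-82 Expenses=-488 Loans=570
After txn 4 (Dr Loans, Cr Cash, amount 288): Cash=-370 Expenses=-488 Loans=858

Answer: -370 -488 858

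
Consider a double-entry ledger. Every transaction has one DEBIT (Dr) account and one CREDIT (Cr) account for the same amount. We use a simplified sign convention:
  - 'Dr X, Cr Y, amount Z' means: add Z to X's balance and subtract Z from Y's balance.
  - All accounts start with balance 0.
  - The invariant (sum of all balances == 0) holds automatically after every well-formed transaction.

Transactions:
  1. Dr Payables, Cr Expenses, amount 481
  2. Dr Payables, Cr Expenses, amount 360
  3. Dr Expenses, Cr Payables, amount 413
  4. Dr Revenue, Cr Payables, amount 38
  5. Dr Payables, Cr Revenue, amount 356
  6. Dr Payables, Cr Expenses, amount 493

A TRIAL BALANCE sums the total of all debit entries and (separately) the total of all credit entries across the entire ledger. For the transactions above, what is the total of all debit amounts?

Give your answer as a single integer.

Answer: 2141

Derivation:
Txn 1: debit+=481
Txn 2: debit+=360
Txn 3: debit+=413
Txn 4: debit+=38
Txn 5: debit+=356
Txn 6: debit+=493
Total debits = 2141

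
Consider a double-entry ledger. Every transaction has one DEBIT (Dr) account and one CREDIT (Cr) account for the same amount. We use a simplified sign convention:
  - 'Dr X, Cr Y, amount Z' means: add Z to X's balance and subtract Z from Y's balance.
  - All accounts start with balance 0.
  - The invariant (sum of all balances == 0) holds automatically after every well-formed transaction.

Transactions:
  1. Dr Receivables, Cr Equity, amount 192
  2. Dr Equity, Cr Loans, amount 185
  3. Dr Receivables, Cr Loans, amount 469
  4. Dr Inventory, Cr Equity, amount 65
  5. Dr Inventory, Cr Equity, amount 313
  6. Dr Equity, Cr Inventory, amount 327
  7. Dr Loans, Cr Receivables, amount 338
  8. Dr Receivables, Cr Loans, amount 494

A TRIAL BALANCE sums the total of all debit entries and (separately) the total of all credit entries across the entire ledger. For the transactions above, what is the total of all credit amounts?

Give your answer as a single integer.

Answer: 2383

Derivation:
Txn 1: credit+=192
Txn 2: credit+=185
Txn 3: credit+=469
Txn 4: credit+=65
Txn 5: credit+=313
Txn 6: credit+=327
Txn 7: credit+=338
Txn 8: credit+=494
Total credits = 2383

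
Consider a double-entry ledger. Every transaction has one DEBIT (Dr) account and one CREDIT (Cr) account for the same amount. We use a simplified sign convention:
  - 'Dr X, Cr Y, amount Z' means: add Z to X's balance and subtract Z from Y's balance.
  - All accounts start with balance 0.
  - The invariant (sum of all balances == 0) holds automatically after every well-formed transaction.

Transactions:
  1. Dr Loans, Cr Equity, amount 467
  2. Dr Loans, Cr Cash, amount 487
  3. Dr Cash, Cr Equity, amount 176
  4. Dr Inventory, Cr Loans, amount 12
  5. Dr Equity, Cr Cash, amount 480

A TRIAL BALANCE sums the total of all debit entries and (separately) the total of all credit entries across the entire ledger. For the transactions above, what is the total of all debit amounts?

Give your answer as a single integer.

Txn 1: debit+=467
Txn 2: debit+=487
Txn 3: debit+=176
Txn 4: debit+=12
Txn 5: debit+=480
Total debits = 1622

Answer: 1622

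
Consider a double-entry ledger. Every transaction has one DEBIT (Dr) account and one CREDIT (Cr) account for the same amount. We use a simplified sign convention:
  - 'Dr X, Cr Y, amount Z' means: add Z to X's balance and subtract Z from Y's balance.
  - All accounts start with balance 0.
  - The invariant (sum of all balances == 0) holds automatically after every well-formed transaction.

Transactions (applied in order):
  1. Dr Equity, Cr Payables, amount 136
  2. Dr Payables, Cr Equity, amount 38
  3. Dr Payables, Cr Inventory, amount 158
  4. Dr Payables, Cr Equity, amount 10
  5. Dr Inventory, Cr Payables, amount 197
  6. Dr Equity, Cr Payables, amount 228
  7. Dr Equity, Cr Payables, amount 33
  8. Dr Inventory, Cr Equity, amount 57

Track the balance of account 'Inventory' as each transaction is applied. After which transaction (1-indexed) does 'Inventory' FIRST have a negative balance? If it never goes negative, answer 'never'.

After txn 1: Inventory=0
After txn 2: Inventory=0
After txn 3: Inventory=-158

Answer: 3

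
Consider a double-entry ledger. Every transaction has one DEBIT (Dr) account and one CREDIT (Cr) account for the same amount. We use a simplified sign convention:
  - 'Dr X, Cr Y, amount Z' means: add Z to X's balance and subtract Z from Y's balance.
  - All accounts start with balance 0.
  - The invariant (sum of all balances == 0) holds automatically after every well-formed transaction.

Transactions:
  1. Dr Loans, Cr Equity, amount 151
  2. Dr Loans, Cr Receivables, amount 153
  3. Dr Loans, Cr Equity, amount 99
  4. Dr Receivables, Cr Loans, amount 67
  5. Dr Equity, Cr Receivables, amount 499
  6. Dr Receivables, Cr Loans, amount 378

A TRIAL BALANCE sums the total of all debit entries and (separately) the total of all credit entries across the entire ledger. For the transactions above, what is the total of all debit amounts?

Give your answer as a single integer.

Txn 1: debit+=151
Txn 2: debit+=153
Txn 3: debit+=99
Txn 4: debit+=67
Txn 5: debit+=499
Txn 6: debit+=378
Total debits = 1347

Answer: 1347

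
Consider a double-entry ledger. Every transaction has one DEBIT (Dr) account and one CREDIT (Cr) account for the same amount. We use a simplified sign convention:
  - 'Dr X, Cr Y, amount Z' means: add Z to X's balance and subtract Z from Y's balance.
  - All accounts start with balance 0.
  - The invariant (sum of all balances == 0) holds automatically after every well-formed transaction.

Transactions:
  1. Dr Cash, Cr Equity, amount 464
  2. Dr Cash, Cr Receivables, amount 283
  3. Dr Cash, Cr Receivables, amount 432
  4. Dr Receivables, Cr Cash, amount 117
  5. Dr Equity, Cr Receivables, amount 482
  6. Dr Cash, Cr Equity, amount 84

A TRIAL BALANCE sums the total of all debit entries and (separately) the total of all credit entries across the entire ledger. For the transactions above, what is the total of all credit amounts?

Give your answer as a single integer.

Answer: 1862

Derivation:
Txn 1: credit+=464
Txn 2: credit+=283
Txn 3: credit+=432
Txn 4: credit+=117
Txn 5: credit+=482
Txn 6: credit+=84
Total credits = 1862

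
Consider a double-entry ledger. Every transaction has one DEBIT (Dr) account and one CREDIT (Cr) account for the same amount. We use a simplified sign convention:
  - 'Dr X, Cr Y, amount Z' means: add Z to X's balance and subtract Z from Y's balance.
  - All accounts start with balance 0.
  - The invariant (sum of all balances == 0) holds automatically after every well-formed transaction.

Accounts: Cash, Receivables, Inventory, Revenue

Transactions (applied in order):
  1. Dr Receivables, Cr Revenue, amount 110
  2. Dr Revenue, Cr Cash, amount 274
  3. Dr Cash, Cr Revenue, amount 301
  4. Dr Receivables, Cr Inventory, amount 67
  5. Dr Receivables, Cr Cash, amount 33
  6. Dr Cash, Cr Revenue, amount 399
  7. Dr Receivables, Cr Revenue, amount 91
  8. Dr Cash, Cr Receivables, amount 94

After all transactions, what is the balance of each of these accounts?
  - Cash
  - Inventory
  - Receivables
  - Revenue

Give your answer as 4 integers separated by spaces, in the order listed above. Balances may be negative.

After txn 1 (Dr Receivables, Cr Revenue, amount 110): Receivables=110 Revenue=-110
After txn 2 (Dr Revenue, Cr Cash, amount 274): Cash=-274 Receivables=110 Revenue=164
After txn 3 (Dr Cash, Cr Revenue, amount 301): Cash=27 Receivables=110 Revenue=-137
After txn 4 (Dr Receivables, Cr Inventory, amount 67): Cash=27 Inventory=-67 Receivables=177 Revenue=-137
After txn 5 (Dr Receivables, Cr Cash, amount 33): Cash=-6 Inventory=-67 Receivables=210 Revenue=-137
After txn 6 (Dr Cash, Cr Revenue, amount 399): Cash=393 Inventory=-67 Receivables=210 Revenue=-536
After txn 7 (Dr Receivables, Cr Revenue, amount 91): Cash=393 Inventory=-67 Receivables=301 Revenue=-627
After txn 8 (Dr Cash, Cr Receivables, amount 94): Cash=487 Inventory=-67 Receivables=207 Revenue=-627

Answer: 487 -67 207 -627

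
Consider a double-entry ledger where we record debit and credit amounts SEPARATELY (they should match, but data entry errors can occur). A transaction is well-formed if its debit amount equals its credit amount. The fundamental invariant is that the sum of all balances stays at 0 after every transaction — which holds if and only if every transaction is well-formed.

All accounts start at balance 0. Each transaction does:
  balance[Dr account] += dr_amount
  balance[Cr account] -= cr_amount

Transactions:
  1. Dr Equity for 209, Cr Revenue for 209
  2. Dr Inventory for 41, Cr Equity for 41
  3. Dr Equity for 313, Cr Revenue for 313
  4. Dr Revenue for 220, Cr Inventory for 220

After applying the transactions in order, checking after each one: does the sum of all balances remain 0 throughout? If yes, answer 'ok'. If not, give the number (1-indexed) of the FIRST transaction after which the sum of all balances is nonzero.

Answer: ok

Derivation:
After txn 1: dr=209 cr=209 sum_balances=0
After txn 2: dr=41 cr=41 sum_balances=0
After txn 3: dr=313 cr=313 sum_balances=0
After txn 4: dr=220 cr=220 sum_balances=0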